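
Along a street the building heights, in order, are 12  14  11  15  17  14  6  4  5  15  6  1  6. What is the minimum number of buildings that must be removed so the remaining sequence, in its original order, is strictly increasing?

9

Fewest deletions = n − (longest strictly increasing subsequence).
Patience tails:
12 → extends → [12]
14 → extends → [12, 14]
11 → replaces 12 → [11, 14]
15 → extends → [11, 14, 15]
17 → extends → [11, 14, 15, 17]
14 → already a tail → [11, 14, 15, 17]
6 → replaces 11 → [6, 14, 15, 17]
4 → replaces 6 → [4, 14, 15, 17]
5 → replaces 14 → [4, 5, 15, 17]
15 → already a tail → [4, 5, 15, 17]
6 → replaces 15 → [4, 5, 6, 17]
1 → replaces 4 → [1, 5, 6, 17]
6 → already a tail → [1, 5, 6, 17]
Longest strictly increasing subsequence has length 4, so deletions = 13 − 4 = 9.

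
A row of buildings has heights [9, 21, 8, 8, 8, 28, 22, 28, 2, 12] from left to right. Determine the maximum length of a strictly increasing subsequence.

4

Let dp[i] be the length of the longest such subsequence ending at index i:
i:      1  2  3  4  5  6  7  8  9 10
a[i]:   9 21  8  8  8 28 22 28  2 12
dp:     1  2  1  1  1  3  3  4  1  2
Maximum dp value is 4.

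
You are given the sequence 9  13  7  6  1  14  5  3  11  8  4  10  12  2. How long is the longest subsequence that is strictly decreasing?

6

Let dp[i] be the longest strictly decreasing subsequence ending at i:
i:      1  2  3  4  5  6  7  8  9 10 11 12 13 14
a[i]:   9 13  7  6  1 14  5  3 11  8  4 10 12  2
dp:     1  1  2  3  4  1  4  5  2  3  5  3  2  6
Maximum is 6.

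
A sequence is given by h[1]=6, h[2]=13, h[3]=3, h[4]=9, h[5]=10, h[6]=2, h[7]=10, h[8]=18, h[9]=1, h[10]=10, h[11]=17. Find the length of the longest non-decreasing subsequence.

Let dp[i] be the length of the longest such subsequence ending at index i:
i:      1  2  3  4  5  6  7  8  9 10 11
h[i]:   6 13  3  9 10  2 10 18  1 10 17
dp:     1  2  1  2  3  1  4  5  1  5  6
Maximum dp value is 6.

6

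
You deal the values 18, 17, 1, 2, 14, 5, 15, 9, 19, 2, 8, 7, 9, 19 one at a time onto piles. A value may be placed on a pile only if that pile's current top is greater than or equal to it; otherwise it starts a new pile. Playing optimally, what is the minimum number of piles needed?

The minimum number of non-increasing subsequences covering a sequence equals the length of its longest strictly increasing subsequence.
LIS length is 6 (e.g. 1, 2, 5, 8, 9, 19), so 6 piles are needed.

6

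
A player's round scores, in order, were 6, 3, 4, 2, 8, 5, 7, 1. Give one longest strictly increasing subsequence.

3, 4, 5, 7

Patience tails give the LIS length; then backtrack through the dp parents:
6 → extends → [6]
3 → replaces 6 → [3]
4 → extends → [3, 4]
2 → replaces 3 → [2, 4]
8 → extends → [2, 4, 8]
5 → replaces 8 → [2, 4, 5]
7 → extends → [2, 4, 5, 7]
1 → replaces 2 → [1, 4, 5, 7]
Length 4; one witness is 3, 4, 5, 7.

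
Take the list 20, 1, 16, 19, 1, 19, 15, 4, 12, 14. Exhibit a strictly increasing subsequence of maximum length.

Patience tails give the LIS length; then backtrack through the dp parents:
20 → extends → [20]
1 → replaces 20 → [1]
16 → extends → [1, 16]
19 → extends → [1, 16, 19]
1 → already a tail → [1, 16, 19]
19 → already a tail → [1, 16, 19]
15 → replaces 16 → [1, 15, 19]
4 → replaces 15 → [1, 4, 19]
12 → replaces 19 → [1, 4, 12]
14 → extends → [1, 4, 12, 14]
Length 4; one witness is 1, 4, 12, 14.

1, 4, 12, 14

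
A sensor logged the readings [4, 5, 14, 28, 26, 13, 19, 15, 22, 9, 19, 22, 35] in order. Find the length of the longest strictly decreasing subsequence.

5

Let dp[i] be the longest strictly decreasing subsequence ending at i:
i:      1  2  3  4  5  6  7  8  9 10 11 12 13
a[i]:   4  5 14 28 26 13 19 15 22  9 19 22 35
dp:     1  1  1  1  2  3  3  4  3  5  4  3  1
Maximum is 5.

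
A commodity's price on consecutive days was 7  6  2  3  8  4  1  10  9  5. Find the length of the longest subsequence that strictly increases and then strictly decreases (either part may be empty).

inc[i] = longest strictly increasing subsequence ending at i; dec[i] = longest strictly decreasing subsequence starting at i:
i:      1  2  3  4  5  6  7  8  9 10
a[i]:   7  6  2  3  8  4  1 10  9  5
inc:    1  1  1  2  3  3  1  4  4  4
dec:    4  3  2  2  3  2  1  3  2  1
Best peak at i=8 (value 10): inc=4, dec=3, length 4+3−1 = 6.

6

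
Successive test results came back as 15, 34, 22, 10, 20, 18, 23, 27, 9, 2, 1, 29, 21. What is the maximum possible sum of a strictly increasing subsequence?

116

Let S[i] be the best sum of a strictly increasing subsequence ending at i:
i:       1   2   3   4   5   6   7   8   9  10  11  12  13
a[i]:   15  34  22  10  20  18  23  27   9   2   1  29  21
S:      15  49  37  10  35  33  60  87   9   2   1 116  56
Maximum is 116 (e.g. 15 + 22 + 23 + 27 + 29).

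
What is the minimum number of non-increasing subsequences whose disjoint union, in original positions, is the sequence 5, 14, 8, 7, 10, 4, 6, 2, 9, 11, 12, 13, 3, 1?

The minimum number of non-increasing subsequences covering a sequence equals the length of its longest strictly increasing subsequence.
LIS length is 6 (e.g. 5, 8, 10, 11, 12, 13), so 6 piles are needed.

6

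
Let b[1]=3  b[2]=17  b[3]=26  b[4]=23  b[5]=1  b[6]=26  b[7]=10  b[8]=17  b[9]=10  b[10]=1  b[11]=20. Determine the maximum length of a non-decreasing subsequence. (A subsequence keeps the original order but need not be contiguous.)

4

Track the smallest tail for each achievable length (allowing ties):
3 → extends → [3]
17 → extends → [3, 17]
26 → extends → [3, 17, 26]
23 → replaces 26 → [3, 17, 23]
1 → replaces 3 → [1, 17, 23]
26 → extends → [1, 17, 23, 26]
10 → replaces 17 → [1, 10, 23, 26]
17 → replaces 23 → [1, 10, 17, 26]
10 → replaces 17 → [1, 10, 10, 26]
1 → replaces 10 → [1, 1, 10, 26]
20 → replaces 26 → [1, 1, 10, 20]
Four tails, so the longest non-decreasing subsequence has length 4 (e.g. 3, 17, 26, 26).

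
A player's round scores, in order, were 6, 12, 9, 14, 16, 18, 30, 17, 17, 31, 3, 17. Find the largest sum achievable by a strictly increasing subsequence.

127

Let S[i] be the best sum of a strictly increasing subsequence ending at i:
i:       1   2   3   4   5   6   7   8   9  10  11  12
a[i]:    6  12   9  14  16  18  30  17  17  31   3  17
S:       6  18  15  32  48  66  96  65  65 127   3  65
Maximum is 127 (e.g. 6 + 12 + 14 + 16 + 18 + 30 + 31).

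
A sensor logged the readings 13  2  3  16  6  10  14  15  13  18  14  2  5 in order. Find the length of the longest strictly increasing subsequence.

7

Track the smallest tail for each achievable length (strict):
13 → extends → [13]
2 → replaces 13 → [2]
3 → extends → [2, 3]
16 → extends → [2, 3, 16]
6 → replaces 16 → [2, 3, 6]
10 → extends → [2, 3, 6, 10]
14 → extends → [2, 3, 6, 10, 14]
15 → extends → [2, 3, 6, 10, 14, 15]
13 → replaces 14 → [2, 3, 6, 10, 13, 15]
18 → extends → [2, 3, 6, 10, 13, 15, 18]
14 → replaces 15 → [2, 3, 6, 10, 13, 14, 18]
2 → already a tail → [2, 3, 6, 10, 13, 14, 18]
5 → replaces 6 → [2, 3, 5, 10, 13, 14, 18]
Seven tails, so the longest strictly increasing subsequence has length 7 (e.g. 2, 3, 6, 10, 14, 15, 18).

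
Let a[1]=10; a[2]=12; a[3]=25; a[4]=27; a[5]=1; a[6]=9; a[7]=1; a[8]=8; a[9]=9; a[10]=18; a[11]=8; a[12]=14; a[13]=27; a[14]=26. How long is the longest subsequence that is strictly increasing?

5

Let dp[i] be the length of the longest such subsequence ending at index i:
i:      1  2  3  4  5  6  7  8  9 10 11 12 13 14
a[i]:  10 12 25 27  1  9  1  8  9 18  8 14 27 26
dp:     1  2  3  4  1  2  1  2  3  4  2  4  5  5
Maximum dp value is 5.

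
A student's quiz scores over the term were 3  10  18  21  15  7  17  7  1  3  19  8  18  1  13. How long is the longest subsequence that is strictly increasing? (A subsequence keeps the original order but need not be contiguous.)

5

Let dp[i] be the length of the longest such subsequence ending at index i:
i:      1  2  3  4  5  6  7  8  9 10 11 12 13 14 15
a[i]:   3 10 18 21 15  7 17  7  1  3 19  8 18  1 13
dp:     1  2  3  4  3  2  4  2  1  2  5  3  5  1  4
Maximum dp value is 5.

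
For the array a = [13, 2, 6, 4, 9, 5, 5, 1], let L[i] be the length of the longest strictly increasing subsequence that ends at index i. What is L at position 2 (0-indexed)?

2

dp[i] = 1 + max{dp[j] : j<i, a[j]<a[i]} (or 1 if no such j):
i:      0  1  2  3  4  5  6  7
a[i]:  13  2  6  4  9  5  5  1
dp:     1  1  2  2  3  3  3  1
At index 2 the value is 2.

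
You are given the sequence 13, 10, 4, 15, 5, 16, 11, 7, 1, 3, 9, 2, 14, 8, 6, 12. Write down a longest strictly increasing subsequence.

4, 5, 7, 9, 14

Patience tails give the LIS length; then backtrack through the dp parents:
13 → extends → [13]
10 → replaces 13 → [10]
4 → replaces 10 → [4]
15 → extends → [4, 15]
5 → replaces 15 → [4, 5]
16 → extends → [4, 5, 16]
11 → replaces 16 → [4, 5, 11]
7 → replaces 11 → [4, 5, 7]
1 → replaces 4 → [1, 5, 7]
3 → replaces 5 → [1, 3, 7]
9 → extends → [1, 3, 7, 9]
2 → replaces 3 → [1, 2, 7, 9]
14 → extends → [1, 2, 7, 9, 14]
8 → replaces 9 → [1, 2, 7, 8, 14]
6 → replaces 7 → [1, 2, 6, 8, 14]
12 → replaces 14 → [1, 2, 6, 8, 12]
Length 5; one witness is 4, 5, 7, 9, 14.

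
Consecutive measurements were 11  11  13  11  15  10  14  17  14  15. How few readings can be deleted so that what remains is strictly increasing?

Fewest deletions = n − (longest strictly increasing subsequence).
i:      1  2  3  4  5  6  7  8  9 10
a[i]:  11 11 13 11 15 10 14 17 14 15
dp:     1  1  2  1  3  1  3  4  3  4
max dp = 4, so deletions = 10 − 4 = 6.

6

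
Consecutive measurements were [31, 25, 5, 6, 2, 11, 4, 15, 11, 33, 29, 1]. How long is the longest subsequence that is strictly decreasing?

Let dp[i] be the longest strictly decreasing subsequence ending at i:
i:      1  2  3  4  5  6  7  8  9 10 11 12
a[i]:  31 25  5  6  2 11  4 15 11 33 29  1
dp:     1  2  3  3  4  3  4  3  4  1  2  5
Maximum is 5.

5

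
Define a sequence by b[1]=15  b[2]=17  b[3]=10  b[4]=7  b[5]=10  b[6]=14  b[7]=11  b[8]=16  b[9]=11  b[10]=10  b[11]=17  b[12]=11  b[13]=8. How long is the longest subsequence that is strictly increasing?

5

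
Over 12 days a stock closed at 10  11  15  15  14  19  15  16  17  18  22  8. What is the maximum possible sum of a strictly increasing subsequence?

Let S[i] be the best sum of a strictly increasing subsequence ending at i:
i:       1   2   3   4   5   6   7   8   9  10  11  12
a[i]:   10  11  15  15  14  19  15  16  17  18  22   8
S:      10  21  36  36  35  55  50  66  83 101 123   8
Maximum is 123 (e.g. 10 + 11 + 14 + 15 + 16 + 17 + 18 + 22).

123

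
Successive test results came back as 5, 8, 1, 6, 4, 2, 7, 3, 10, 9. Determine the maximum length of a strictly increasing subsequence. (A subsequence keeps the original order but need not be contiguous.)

4

Track the smallest tail for each achievable length (strict):
5 → extends → [5]
8 → extends → [5, 8]
1 → replaces 5 → [1, 8]
6 → replaces 8 → [1, 6]
4 → replaces 6 → [1, 4]
2 → replaces 4 → [1, 2]
7 → extends → [1, 2, 7]
3 → replaces 7 → [1, 2, 3]
10 → extends → [1, 2, 3, 10]
9 → replaces 10 → [1, 2, 3, 9]
Four tails, so the longest strictly increasing subsequence has length 4 (e.g. 5, 6, 7, 10).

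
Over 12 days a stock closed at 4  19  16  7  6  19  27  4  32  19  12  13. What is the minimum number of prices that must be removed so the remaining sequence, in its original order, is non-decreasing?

7

Fewest deletions = n − (longest non-decreasing subsequence).
Patience tails:
4 → extends → [4]
19 → extends → [4, 19]
16 → replaces 19 → [4, 16]
7 → replaces 16 → [4, 7]
6 → replaces 7 → [4, 6]
19 → extends → [4, 6, 19]
27 → extends → [4, 6, 19, 27]
4 → replaces 6 → [4, 4, 19, 27]
32 → extends → [4, 4, 19, 27, 32]
19 → replaces 27 → [4, 4, 19, 19, 32]
12 → replaces 19 → [4, 4, 12, 19, 32]
13 → replaces 19 → [4, 4, 12, 13, 32]
Longest non-decreasing subsequence has length 5, so deletions = 12 − 5 = 7.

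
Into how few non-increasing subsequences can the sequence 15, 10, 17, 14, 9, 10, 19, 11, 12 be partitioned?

Place each on the leftmost legal pile:
15 → new pile 1 (tops now [15])
10 → pile 1 (tops now [10])
17 → new pile 2 (tops now [10, 17])
14 → pile 2 (tops now [10, 14])
9 → pile 1 (tops now [9, 14])
10 → pile 2 (tops now [9, 10])
19 → new pile 3 (tops now [9, 10, 19])
11 → pile 3 (tops now [9, 10, 11])
12 → new pile 4 (tops now [9, 10, 11, 12])
Four piles.

4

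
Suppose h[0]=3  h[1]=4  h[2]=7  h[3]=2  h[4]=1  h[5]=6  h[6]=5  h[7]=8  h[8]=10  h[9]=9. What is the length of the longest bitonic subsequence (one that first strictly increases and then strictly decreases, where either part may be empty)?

6

inc[i] = longest strictly increasing subsequence ending at i; dec[i] = longest strictly decreasing subsequence starting at i:
i:      0  1  2  3  4  5  6  7  8  9
h[i]:   3  4  7  2  1  6  5  8 10  9
inc:    1  2  3  1  1  3  3  4  5  5
dec:    3  3  3  2  1  2  1  1  2  1
Best peak at i=8 (value 10): inc=5, dec=2, length 5+2−1 = 6.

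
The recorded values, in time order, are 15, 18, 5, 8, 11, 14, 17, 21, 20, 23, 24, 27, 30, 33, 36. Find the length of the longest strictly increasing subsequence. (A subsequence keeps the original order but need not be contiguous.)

Track the smallest tail for each achievable length (strict):
15 → extends → [15]
18 → extends → [15, 18]
5 → replaces 15 → [5, 18]
8 → replaces 18 → [5, 8]
11 → extends → [5, 8, 11]
14 → extends → [5, 8, 11, 14]
17 → extends → [5, 8, 11, 14, 17]
21 → extends → [5, 8, 11, 14, 17, 21]
20 → replaces 21 → [5, 8, 11, 14, 17, 20]
23 → extends → [5, 8, 11, 14, 17, 20, 23]
24 → extends → [5, 8, 11, 14, 17, 20, 23, 24]
27 → extends → [5, 8, 11, 14, 17, 20, 23, 24, 27]
30 → extends → [5, 8, 11, 14, 17, 20, 23, 24, 27, 30]
33 → extends → [5, 8, 11, 14, 17, 20, 23, 24, 27, 30, 33]
36 → extends → [5, 8, 11, 14, 17, 20, 23, 24, 27, 30, 33, 36]
Twelve tails, so the longest strictly increasing subsequence has length 12 (e.g. 5, 8, 11, 14, 17, 21, 23, 24, 27, 30, 33, 36).

12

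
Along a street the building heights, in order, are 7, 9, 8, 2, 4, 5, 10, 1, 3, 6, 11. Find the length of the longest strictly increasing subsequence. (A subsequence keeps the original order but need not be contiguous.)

5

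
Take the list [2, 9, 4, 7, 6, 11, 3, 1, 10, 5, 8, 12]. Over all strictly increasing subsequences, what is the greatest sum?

36

Let S[i] be the best sum of a strictly increasing subsequence ending at i:
i:      1  2  3  4  5  6  7  8  9 10 11 12
a[i]:   2  9  4  7  6 11  3  1 10  5  8 12
S:      2 11  6 13 12 24  5  1 23 11 21 36
Maximum is 36 (e.g. 2 + 4 + 7 + 11 + 12).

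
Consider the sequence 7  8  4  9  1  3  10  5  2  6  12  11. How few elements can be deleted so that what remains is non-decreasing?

Fewest deletions = n − (longest non-decreasing subsequence).
Patience tails:
7 → extends → [7]
8 → extends → [7, 8]
4 → replaces 7 → [4, 8]
9 → extends → [4, 8, 9]
1 → replaces 4 → [1, 8, 9]
3 → replaces 8 → [1, 3, 9]
10 → extends → [1, 3, 9, 10]
5 → replaces 9 → [1, 3, 5, 10]
2 → replaces 3 → [1, 2, 5, 10]
6 → replaces 10 → [1, 2, 5, 6]
12 → extends → [1, 2, 5, 6, 12]
11 → replaces 12 → [1, 2, 5, 6, 11]
Longest non-decreasing subsequence has length 5, so deletions = 12 − 5 = 7.

7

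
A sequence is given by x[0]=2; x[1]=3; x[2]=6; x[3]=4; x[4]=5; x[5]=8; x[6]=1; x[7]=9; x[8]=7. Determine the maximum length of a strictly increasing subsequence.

Let dp[i] be the length of the longest such subsequence ending at index i:
i:     0 1 2 3 4 5 6 7 8
x[i]:  2 3 6 4 5 8 1 9 7
dp:    1 2 3 3 4 5 1 6 5
Maximum dp value is 6.

6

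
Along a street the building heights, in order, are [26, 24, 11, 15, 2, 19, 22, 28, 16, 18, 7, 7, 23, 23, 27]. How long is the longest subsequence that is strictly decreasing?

Let dp[i] be the longest strictly decreasing subsequence ending at i:
i:      1  2  3  4  5  6  7  8  9 10 11 12 13 14 15
a[i]:  26 24 11 15  2 19 22 28 16 18  7  7 23 23 27
dp:     1  2  3  3  4  3  3  1  4  4  5  5  3  3  2
Maximum is 5.

5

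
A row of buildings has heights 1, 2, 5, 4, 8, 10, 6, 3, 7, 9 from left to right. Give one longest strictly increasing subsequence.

Patience tails give the LIS length; then backtrack through the dp parents:
1 → extends → [1]
2 → extends → [1, 2]
5 → extends → [1, 2, 5]
4 → replaces 5 → [1, 2, 4]
8 → extends → [1, 2, 4, 8]
10 → extends → [1, 2, 4, 8, 10]
6 → replaces 8 → [1, 2, 4, 6, 10]
3 → replaces 4 → [1, 2, 3, 6, 10]
7 → replaces 10 → [1, 2, 3, 6, 7]
9 → extends → [1, 2, 3, 6, 7, 9]
Length 6; one witness is 1, 2, 5, 6, 7, 9.

1, 2, 5, 6, 7, 9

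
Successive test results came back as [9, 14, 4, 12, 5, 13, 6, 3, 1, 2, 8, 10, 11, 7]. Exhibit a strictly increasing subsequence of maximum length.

Patience tails give the LIS length; then backtrack through the dp parents:
9 → extends → [9]
14 → extends → [9, 14]
4 → replaces 9 → [4, 14]
12 → replaces 14 → [4, 12]
5 → replaces 12 → [4, 5]
13 → extends → [4, 5, 13]
6 → replaces 13 → [4, 5, 6]
3 → replaces 4 → [3, 5, 6]
1 → replaces 3 → [1, 5, 6]
2 → replaces 5 → [1, 2, 6]
8 → extends → [1, 2, 6, 8]
10 → extends → [1, 2, 6, 8, 10]
11 → extends → [1, 2, 6, 8, 10, 11]
7 → replaces 8 → [1, 2, 6, 7, 10, 11]
Length 6; one witness is 4, 5, 6, 8, 10, 11.

4, 5, 6, 8, 10, 11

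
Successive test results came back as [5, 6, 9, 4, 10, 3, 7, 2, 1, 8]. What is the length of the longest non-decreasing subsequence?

4

Track the smallest tail for each achievable length (allowing ties):
5 → extends → [5]
6 → extends → [5, 6]
9 → extends → [5, 6, 9]
4 → replaces 5 → [4, 6, 9]
10 → extends → [4, 6, 9, 10]
3 → replaces 4 → [3, 6, 9, 10]
7 → replaces 9 → [3, 6, 7, 10]
2 → replaces 3 → [2, 6, 7, 10]
1 → replaces 2 → [1, 6, 7, 10]
8 → replaces 10 → [1, 6, 7, 8]
Four tails, so the longest non-decreasing subsequence has length 4 (e.g. 5, 6, 9, 10).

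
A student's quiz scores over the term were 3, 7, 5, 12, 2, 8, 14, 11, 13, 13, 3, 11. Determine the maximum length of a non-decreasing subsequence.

6

Track the smallest tail for each achievable length (allowing ties):
3 → extends → [3]
7 → extends → [3, 7]
5 → replaces 7 → [3, 5]
12 → extends → [3, 5, 12]
2 → replaces 3 → [2, 5, 12]
8 → replaces 12 → [2, 5, 8]
14 → extends → [2, 5, 8, 14]
11 → replaces 14 → [2, 5, 8, 11]
13 → extends → [2, 5, 8, 11, 13]
13 → extends → [2, 5, 8, 11, 13, 13]
3 → replaces 5 → [2, 3, 8, 11, 13, 13]
11 → replaces 13 → [2, 3, 8, 11, 11, 13]
Six tails, so the longest non-decreasing subsequence has length 6 (e.g. 3, 7, 8, 11, 13, 13).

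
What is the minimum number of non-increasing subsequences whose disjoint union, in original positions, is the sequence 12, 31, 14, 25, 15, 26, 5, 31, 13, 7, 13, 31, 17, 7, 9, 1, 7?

The minimum number of non-increasing subsequences covering a sequence equals the length of its longest strictly increasing subsequence.
LIS length is 5 (e.g. 12, 14, 25, 26, 31), so 5 piles are needed.

5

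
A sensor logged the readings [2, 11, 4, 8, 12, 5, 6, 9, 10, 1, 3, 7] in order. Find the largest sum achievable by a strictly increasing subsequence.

36

Let S[i] be the best sum of a strictly increasing subsequence ending at i:
i:      1  2  3  4  5  6  7  8  9 10 11 12
a[i]:   2 11  4  8 12  5  6  9 10  1  3  7
S:      2 13  6 14 26 11 17 26 36  1  5 24
Maximum is 36 (e.g. 2 + 4 + 5 + 6 + 9 + 10).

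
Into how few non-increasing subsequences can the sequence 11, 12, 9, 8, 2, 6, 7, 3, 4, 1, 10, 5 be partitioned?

4

The minimum number of non-increasing subsequences covering a sequence equals the length of its longest strictly increasing subsequence.
LIS length is 4 (e.g. 2, 6, 7, 10), so 4 piles are needed.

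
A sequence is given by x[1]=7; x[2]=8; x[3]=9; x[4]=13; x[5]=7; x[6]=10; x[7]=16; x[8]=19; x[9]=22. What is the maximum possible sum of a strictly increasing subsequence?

Let S[i] be the best sum of a strictly increasing subsequence ending at i:
i:      1  2  3  4  5  6  7  8  9
x[i]:   7  8  9 13  7 10 16 19 22
S:      7 15 24 37  7 34 53 72 94
Maximum is 94 (e.g. 7 + 8 + 9 + 13 + 16 + 19 + 22).

94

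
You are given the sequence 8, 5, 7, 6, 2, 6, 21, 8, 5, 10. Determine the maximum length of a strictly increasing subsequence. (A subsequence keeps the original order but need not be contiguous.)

4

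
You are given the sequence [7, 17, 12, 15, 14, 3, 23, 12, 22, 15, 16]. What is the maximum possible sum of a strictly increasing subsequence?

64

Let S[i] be the best sum of a strictly increasing subsequence ending at i:
i:      1  2  3  4  5  6  7  8  9 10 11
a[i]:   7 17 12 15 14  3 23 12 22 15 16
S:      7 24 19 34 33  3 57 19 56 48 64
Maximum is 64 (e.g. 7 + 12 + 14 + 15 + 16).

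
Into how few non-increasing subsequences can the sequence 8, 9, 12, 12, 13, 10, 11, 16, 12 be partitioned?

The minimum number of non-increasing subsequences covering a sequence equals the length of its longest strictly increasing subsequence.
LIS length is 5 (e.g. 8, 9, 12, 13, 16), so 5 piles are needed.

5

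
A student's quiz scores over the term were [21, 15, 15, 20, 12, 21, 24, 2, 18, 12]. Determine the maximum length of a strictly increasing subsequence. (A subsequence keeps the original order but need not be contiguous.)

4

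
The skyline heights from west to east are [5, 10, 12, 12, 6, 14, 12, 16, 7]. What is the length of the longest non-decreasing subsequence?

6

Let dp[i] be the length of the longest such subsequence ending at index i:
i:      1  2  3  4  5  6  7  8  9
a[i]:   5 10 12 12  6 14 12 16  7
dp:     1  2  3  4  2  5  5  6  3
Maximum dp value is 6.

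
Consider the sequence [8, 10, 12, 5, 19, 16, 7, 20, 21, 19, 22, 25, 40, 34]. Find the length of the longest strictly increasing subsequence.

Track the smallest tail for each achievable length (strict):
8 → extends → [8]
10 → extends → [8, 10]
12 → extends → [8, 10, 12]
5 → replaces 8 → [5, 10, 12]
19 → extends → [5, 10, 12, 19]
16 → replaces 19 → [5, 10, 12, 16]
7 → replaces 10 → [5, 7, 12, 16]
20 → extends → [5, 7, 12, 16, 20]
21 → extends → [5, 7, 12, 16, 20, 21]
19 → replaces 20 → [5, 7, 12, 16, 19, 21]
22 → extends → [5, 7, 12, 16, 19, 21, 22]
25 → extends → [5, 7, 12, 16, 19, 21, 22, 25]
40 → extends → [5, 7, 12, 16, 19, 21, 22, 25, 40]
34 → replaces 40 → [5, 7, 12, 16, 19, 21, 22, 25, 34]
Nine tails, so the longest strictly increasing subsequence has length 9 (e.g. 8, 10, 12, 19, 20, 21, 22, 25, 40).

9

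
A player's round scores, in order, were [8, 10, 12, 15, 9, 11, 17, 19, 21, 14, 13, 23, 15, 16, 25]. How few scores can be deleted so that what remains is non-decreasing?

6

Fewest deletions = n − (longest non-decreasing subsequence).
Patience tails:
8 → extends → [8]
10 → extends → [8, 10]
12 → extends → [8, 10, 12]
15 → extends → [8, 10, 12, 15]
9 → replaces 10 → [8, 9, 12, 15]
11 → replaces 12 → [8, 9, 11, 15]
17 → extends → [8, 9, 11, 15, 17]
19 → extends → [8, 9, 11, 15, 17, 19]
21 → extends → [8, 9, 11, 15, 17, 19, 21]
14 → replaces 15 → [8, 9, 11, 14, 17, 19, 21]
13 → replaces 14 → [8, 9, 11, 13, 17, 19, 21]
23 → extends → [8, 9, 11, 13, 17, 19, 21, 23]
15 → replaces 17 → [8, 9, 11, 13, 15, 19, 21, 23]
16 → replaces 19 → [8, 9, 11, 13, 15, 16, 21, 23]
25 → extends → [8, 9, 11, 13, 15, 16, 21, 23, 25]
Longest non-decreasing subsequence has length 9, so deletions = 15 − 9 = 6.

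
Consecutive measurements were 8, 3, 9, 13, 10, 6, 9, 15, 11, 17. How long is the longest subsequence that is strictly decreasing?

3

Let dp[i] be the longest strictly decreasing subsequence ending at i:
i:      1  2  3  4  5  6  7  8  9 10
a[i]:   8  3  9 13 10  6  9 15 11 17
dp:     1  2  1  1  2  3  3  1  2  1
Maximum is 3.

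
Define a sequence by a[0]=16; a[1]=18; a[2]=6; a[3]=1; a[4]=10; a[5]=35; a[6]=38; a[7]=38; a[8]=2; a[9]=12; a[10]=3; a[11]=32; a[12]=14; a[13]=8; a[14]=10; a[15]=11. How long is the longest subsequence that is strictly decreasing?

4

Negate each value so 'decreasing' becomes 'increasing', then run patience tails on the negated sequence:
-16 → extends → [-16]
-18 → replaces -16 → [-18]
-6 → extends → [-18, -6]
-1 → extends → [-18, -6, -1]
-10 → replaces -6 → [-18, -10, -1]
-35 → replaces -18 → [-35, -10, -1]
-38 → replaces -35 → [-38, -10, -1]
-38 → already a tail → [-38, -10, -1]
-2 → replaces -1 → [-38, -10, -2]
-12 → replaces -10 → [-38, -12, -2]
-3 → replaces -2 → [-38, -12, -3]
-32 → replaces -12 → [-38, -32, -3]
-14 → replaces -3 → [-38, -32, -14]
-8 → extends → [-38, -32, -14, -8]
-10 → replaces -8 → [-38, -32, -14, -10]
-11 → replaces -10 → [-38, -32, -14, -11]
Four tails, so the longest strictly decreasing subsequence of the original has length 4.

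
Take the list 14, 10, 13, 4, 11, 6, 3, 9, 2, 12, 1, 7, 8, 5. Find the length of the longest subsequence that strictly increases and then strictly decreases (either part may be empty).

inc[i] = longest strictly increasing subsequence ending at i; dec[i] = longest strictly decreasing subsequence starting at i:
i:      1  2  3  4  5  6  7  8  9 10 11 12 13 14
a[i]:  14 10 13  4 11  6  3  9  2 12  1  7  8  5
inc:    1  1  2  1  2  2  1  3  1  4  1  3  4  2
dec:    7  5  6  4  5  4  3  3  2  3  1  2  2  1
Best peak at i=1 (value 14): inc=1, dec=7, length 1+7−1 = 7.

7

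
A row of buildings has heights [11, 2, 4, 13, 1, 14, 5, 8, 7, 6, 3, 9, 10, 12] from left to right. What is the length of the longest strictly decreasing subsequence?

5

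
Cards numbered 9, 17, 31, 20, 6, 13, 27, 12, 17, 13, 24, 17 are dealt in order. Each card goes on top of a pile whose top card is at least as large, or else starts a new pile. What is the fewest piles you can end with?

Place each on the leftmost legal pile:
9 → new pile 1 (tops now [9])
17 → new pile 2 (tops now [9, 17])
31 → new pile 3 (tops now [9, 17, 31])
20 → pile 3 (tops now [9, 17, 20])
6 → pile 1 (tops now [6, 17, 20])
13 → pile 2 (tops now [6, 13, 20])
27 → new pile 4 (tops now [6, 13, 20, 27])
12 → pile 2 (tops now [6, 12, 20, 27])
17 → pile 3 (tops now [6, 12, 17, 27])
13 → pile 3 (tops now [6, 12, 13, 27])
24 → pile 4 (tops now [6, 12, 13, 24])
17 → pile 4 (tops now [6, 12, 13, 17])
Four piles.

4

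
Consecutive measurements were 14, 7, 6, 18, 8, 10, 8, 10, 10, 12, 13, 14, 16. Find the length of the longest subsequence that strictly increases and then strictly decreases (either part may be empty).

inc[i] = longest strictly increasing subsequence ending at i; dec[i] = longest strictly decreasing subsequence starting at i:
i:      1  2  3  4  5  6  7  8  9 10 11 12 13
a[i]:  14  7  6 18  8 10  8 10 10 12 13 14 16
inc:    1  1  1  2  2  3  2  3  3  4  5  6  7
dec:    3  2  1  3  1  2  1  1  1  1  1  1  1
Best peak at i=13 (value 16): inc=7, dec=1, length 7+1−1 = 7.

7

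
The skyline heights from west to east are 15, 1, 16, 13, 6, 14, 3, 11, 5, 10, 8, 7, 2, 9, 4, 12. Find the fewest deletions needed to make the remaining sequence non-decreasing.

Fewest deletions = n − (longest non-decreasing subsequence).
Patience tails:
15 → extends → [15]
1 → replaces 15 → [1]
16 → extends → [1, 16]
13 → replaces 16 → [1, 13]
6 → replaces 13 → [1, 6]
14 → extends → [1, 6, 14]
3 → replaces 6 → [1, 3, 14]
11 → replaces 14 → [1, 3, 11]
5 → replaces 11 → [1, 3, 5]
10 → extends → [1, 3, 5, 10]
8 → replaces 10 → [1, 3, 5, 8]
7 → replaces 8 → [1, 3, 5, 7]
2 → replaces 3 → [1, 2, 5, 7]
9 → extends → [1, 2, 5, 7, 9]
4 → replaces 5 → [1, 2, 4, 7, 9]
12 → extends → [1, 2, 4, 7, 9, 12]
Longest non-decreasing subsequence has length 6, so deletions = 16 − 6 = 10.

10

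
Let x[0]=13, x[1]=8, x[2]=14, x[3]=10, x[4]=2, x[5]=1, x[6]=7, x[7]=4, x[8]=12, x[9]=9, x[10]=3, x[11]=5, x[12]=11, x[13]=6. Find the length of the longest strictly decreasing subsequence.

5

Let dp[i] be the longest strictly decreasing subsequence ending at i:
i:      0  1  2  3  4  5  6  7  8  9 10 11 12 13
x[i]:  13  8 14 10  2  1  7  4 12  9  3  5 11  6
dp:     1  2  1  2  3  4  3  4  2  3  5  4  3  4
Maximum is 5.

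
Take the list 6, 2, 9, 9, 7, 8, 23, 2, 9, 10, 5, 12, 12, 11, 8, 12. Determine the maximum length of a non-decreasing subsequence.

8

Let dp[i] be the length of the longest such subsequence ending at index i:
i:      1  2  3  4  5  6  7  8  9 10 11 12 13 14 15 16
a[i]:   6  2  9  9  7  8 23  2  9 10  5 12 12 11  8 12
dp:     1  1  2  3  2  3  4  2  4  5  3  6  7  6  4  8
Maximum dp value is 8.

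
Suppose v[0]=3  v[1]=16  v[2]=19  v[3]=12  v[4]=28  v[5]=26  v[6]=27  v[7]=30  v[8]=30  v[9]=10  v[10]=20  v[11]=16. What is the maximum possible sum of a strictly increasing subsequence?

Let S[i] be the best sum of a strictly increasing subsequence ending at i:
i:       0   1   2   3   4   5   6   7   8   9  10  11
v[i]:    3  16  19  12  28  26  27  30  30  10  20  16
S:       3  19  38  15  66  64  91 121 121  13  58  31
Maximum is 121 (e.g. 3 + 16 + 19 + 26 + 27 + 30).

121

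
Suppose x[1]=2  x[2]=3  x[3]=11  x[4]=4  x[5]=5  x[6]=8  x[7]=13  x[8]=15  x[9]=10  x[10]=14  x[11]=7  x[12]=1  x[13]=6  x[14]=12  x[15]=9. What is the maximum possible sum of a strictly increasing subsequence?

50

Let S[i] be the best sum of a strictly increasing subsequence ending at i:
i:      1  2  3  4  5  6  7  8  9 10 11 12 13 14 15
x[i]:   2  3 11  4  5  8 13 15 10 14  7  1  6 12  9
S:      2  5 16  9 14 22 35 50 32 49 21  1 20 44 31
Maximum is 50 (e.g. 2 + 3 + 4 + 5 + 8 + 13 + 15).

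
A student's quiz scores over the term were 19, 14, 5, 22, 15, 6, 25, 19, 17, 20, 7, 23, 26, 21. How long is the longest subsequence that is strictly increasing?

Let dp[i] be the length of the longest such subsequence ending at index i:
i:      1  2  3  4  5  6  7  8  9 10 11 12 13 14
a[i]:  19 14  5 22 15  6 25 19 17 20  7 23 26 21
dp:     1  1  1  2  2  2  3  3  3  4  3  5  6  5
Maximum dp value is 6.

6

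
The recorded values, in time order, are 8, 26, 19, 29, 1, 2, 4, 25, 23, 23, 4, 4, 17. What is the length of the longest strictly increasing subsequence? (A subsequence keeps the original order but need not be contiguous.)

Let dp[i] be the length of the longest such subsequence ending at index i:
i:      1  2  3  4  5  6  7  8  9 10 11 12 13
a[i]:   8 26 19 29  1  2  4 25 23 23  4  4 17
dp:     1  2  2  3  1  2  3  4  4  4  3  3  4
Maximum dp value is 4.

4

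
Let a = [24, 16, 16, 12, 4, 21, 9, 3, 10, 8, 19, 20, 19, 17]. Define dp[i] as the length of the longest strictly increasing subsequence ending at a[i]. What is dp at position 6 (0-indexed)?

2

dp[i] = 1 + max{dp[j] : j<i, a[j]<a[i]} (or 1 if no such j):
i:      0  1  2  3  4  5  6  7  8  9 10 11 12 13
a[i]:  24 16 16 12  4 21  9  3 10  8 19 20 19 17
dp:     1  1  1  1  1  2  2  1  3  2  4  5  4  4
At index 6 the value is 2.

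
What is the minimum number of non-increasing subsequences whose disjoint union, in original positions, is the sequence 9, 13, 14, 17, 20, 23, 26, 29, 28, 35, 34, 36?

10

The minimum number of non-increasing subsequences covering a sequence equals the length of its longest strictly increasing subsequence.
LIS length is 10 (e.g. 9, 13, 14, 17, 20, 23, 26, 29, 35, 36), so 10 piles are needed.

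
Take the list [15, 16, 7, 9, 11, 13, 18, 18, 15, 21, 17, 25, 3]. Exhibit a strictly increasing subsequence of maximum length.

Patience tails give the LIS length; then backtrack through the dp parents:
15 → extends → [15]
16 → extends → [15, 16]
7 → replaces 15 → [7, 16]
9 → replaces 16 → [7, 9]
11 → extends → [7, 9, 11]
13 → extends → [7, 9, 11, 13]
18 → extends → [7, 9, 11, 13, 18]
18 → already a tail → [7, 9, 11, 13, 18]
15 → replaces 18 → [7, 9, 11, 13, 15]
21 → extends → [7, 9, 11, 13, 15, 21]
17 → replaces 21 → [7, 9, 11, 13, 15, 17]
25 → extends → [7, 9, 11, 13, 15, 17, 25]
3 → replaces 7 → [3, 9, 11, 13, 15, 17, 25]
Length 7; one witness is 7, 9, 11, 13, 18, 21, 25.

7, 9, 11, 13, 18, 21, 25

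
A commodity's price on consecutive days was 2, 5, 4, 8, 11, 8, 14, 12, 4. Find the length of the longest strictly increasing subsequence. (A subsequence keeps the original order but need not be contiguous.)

5

Track the smallest tail for each achievable length (strict):
2 → extends → [2]
5 → extends → [2, 5]
4 → replaces 5 → [2, 4]
8 → extends → [2, 4, 8]
11 → extends → [2, 4, 8, 11]
8 → already a tail → [2, 4, 8, 11]
14 → extends → [2, 4, 8, 11, 14]
12 → replaces 14 → [2, 4, 8, 11, 12]
4 → already a tail → [2, 4, 8, 11, 12]
Five tails, so the longest strictly increasing subsequence has length 5 (e.g. 2, 5, 8, 11, 14).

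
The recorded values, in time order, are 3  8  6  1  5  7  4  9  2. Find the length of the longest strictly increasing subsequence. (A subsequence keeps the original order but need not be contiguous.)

4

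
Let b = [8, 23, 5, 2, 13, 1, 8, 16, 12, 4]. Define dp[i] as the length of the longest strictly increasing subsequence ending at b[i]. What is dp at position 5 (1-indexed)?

dp[i] = 1 + max{dp[j] : j<i, b[j]<b[i]} (or 1 if no such j):
i:      1  2  3  4  5  6  7  8  9 10
b[i]:   8 23  5  2 13  1  8 16 12  4
dp:     1  2  1  1  2  1  2  3  3  2
At index 5 the value is 2.

2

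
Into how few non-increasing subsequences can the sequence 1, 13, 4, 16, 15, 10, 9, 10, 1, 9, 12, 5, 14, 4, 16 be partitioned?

7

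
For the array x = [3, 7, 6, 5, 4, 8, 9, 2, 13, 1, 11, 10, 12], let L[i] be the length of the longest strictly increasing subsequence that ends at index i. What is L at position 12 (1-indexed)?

5

dp[i] = 1 + max{dp[j] : j<i, x[j]<x[i]} (or 1 if no such j):
i:      1  2  3  4  5  6  7  8  9 10 11 12 13
x[i]:   3  7  6  5  4  8  9  2 13  1 11 10 12
dp:     1  2  2  2  2  3  4  1  5  1  5  5  6
At index 12 the value is 5.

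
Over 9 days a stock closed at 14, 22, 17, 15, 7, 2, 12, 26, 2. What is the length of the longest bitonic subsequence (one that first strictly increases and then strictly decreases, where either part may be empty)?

6

inc[i] = longest strictly increasing subsequence ending at i; dec[i] = longest strictly decreasing subsequence starting at i:
i:      1  2  3  4  5  6  7  8  9
a[i]:  14 22 17 15  7  2 12 26  2
inc:    1  2  2  2  1  1  2  3  1
dec:    3  5  4  3  2  1  2  2  1
Best peak at i=2 (value 22): inc=2, dec=5, length 2+5−1 = 6.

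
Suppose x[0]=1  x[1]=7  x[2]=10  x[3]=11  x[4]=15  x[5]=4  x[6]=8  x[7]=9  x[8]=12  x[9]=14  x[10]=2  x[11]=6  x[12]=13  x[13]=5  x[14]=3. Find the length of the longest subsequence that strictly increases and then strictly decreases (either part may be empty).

9

inc[i] = longest strictly increasing subsequence ending at i; dec[i] = longest strictly decreasing subsequence starting at i:
i:      0  1  2  3  4  5  6  7  8  9 10 11 12 13 14
x[i]:   1  7 10 11 15  4  8  9 12 14  2  6 13  5  3
inc:    1  2  3  4  5  2  3  4  5  6  2  3  6  3  3
dec:    1  4  5  5  5  2  4  4  4  4  1  3  3  2  1
Best peak at i=4 (value 15): inc=5, dec=5, length 5+5−1 = 9.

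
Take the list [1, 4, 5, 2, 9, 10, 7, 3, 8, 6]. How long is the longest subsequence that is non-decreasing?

Let dp[i] be the length of the longest such subsequence ending at index i:
i:      1  2  3  4  5  6  7  8  9 10
a[i]:   1  4  5  2  9 10  7  3  8  6
dp:     1  2  3  2  4  5  4  3  5  4
Maximum dp value is 5.

5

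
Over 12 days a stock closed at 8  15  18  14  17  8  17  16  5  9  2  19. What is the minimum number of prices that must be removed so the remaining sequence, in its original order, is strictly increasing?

8

Fewest deletions = n − (longest strictly increasing subsequence).
Patience tails:
8 → extends → [8]
15 → extends → [8, 15]
18 → extends → [8, 15, 18]
14 → replaces 15 → [8, 14, 18]
17 → replaces 18 → [8, 14, 17]
8 → already a tail → [8, 14, 17]
17 → already a tail → [8, 14, 17]
16 → replaces 17 → [8, 14, 16]
5 → replaces 8 → [5, 14, 16]
9 → replaces 14 → [5, 9, 16]
2 → replaces 5 → [2, 9, 16]
19 → extends → [2, 9, 16, 19]
Longest strictly increasing subsequence has length 4, so deletions = 12 − 4 = 8.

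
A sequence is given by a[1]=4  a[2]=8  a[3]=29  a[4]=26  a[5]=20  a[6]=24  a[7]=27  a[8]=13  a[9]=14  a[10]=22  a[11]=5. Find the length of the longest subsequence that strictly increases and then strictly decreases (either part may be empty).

inc[i] = longest strictly increasing subsequence ending at i; dec[i] = longest strictly decreasing subsequence starting at i:
i:      1  2  3  4  5  6  7  8  9 10 11
a[i]:   4  8 29 26 20 24 27 13 14 22  5
inc:    1  2  3  3  3  4  5  3  4  5  2
dec:    1  2  5  4  3  3  3  2  2  2  1
Best peak at i=3 (value 29): inc=3, dec=5, length 3+5−1 = 7.

7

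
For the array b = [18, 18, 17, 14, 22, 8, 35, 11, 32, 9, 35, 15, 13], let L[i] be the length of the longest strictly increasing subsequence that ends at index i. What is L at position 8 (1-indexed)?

dp[i] = 1 + max{dp[j] : j<i, b[j]<b[i]} (or 1 if no such j):
i:      1  2  3  4  5  6  7  8  9 10 11 12 13
b[i]:  18 18 17 14 22  8 35 11 32  9 35 15 13
dp:     1  1  1  1  2  1  3  2  3  2  4  3  3
At index 8 the value is 2.

2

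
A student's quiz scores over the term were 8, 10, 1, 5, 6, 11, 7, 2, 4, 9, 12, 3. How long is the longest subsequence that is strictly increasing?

6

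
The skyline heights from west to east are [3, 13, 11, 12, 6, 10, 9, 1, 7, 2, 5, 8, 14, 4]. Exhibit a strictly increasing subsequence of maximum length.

Patience tails give the LIS length; then backtrack through the dp parents:
3 → extends → [3]
13 → extends → [3, 13]
11 → replaces 13 → [3, 11]
12 → extends → [3, 11, 12]
6 → replaces 11 → [3, 6, 12]
10 → replaces 12 → [3, 6, 10]
9 → replaces 10 → [3, 6, 9]
1 → replaces 3 → [1, 6, 9]
7 → replaces 9 → [1, 6, 7]
2 → replaces 6 → [1, 2, 7]
5 → replaces 7 → [1, 2, 5]
8 → extends → [1, 2, 5, 8]
14 → extends → [1, 2, 5, 8, 14]
4 → replaces 5 → [1, 2, 4, 8, 14]
Length 5; one witness is 3, 6, 7, 8, 14.

3, 6, 7, 8, 14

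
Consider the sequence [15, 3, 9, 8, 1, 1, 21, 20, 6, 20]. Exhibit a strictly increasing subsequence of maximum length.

3, 9, 21

Patience tails give the LIS length; then backtrack through the dp parents:
15 → extends → [15]
3 → replaces 15 → [3]
9 → extends → [3, 9]
8 → replaces 9 → [3, 8]
1 → replaces 3 → [1, 8]
1 → already a tail → [1, 8]
21 → extends → [1, 8, 21]
20 → replaces 21 → [1, 8, 20]
6 → replaces 8 → [1, 6, 20]
20 → already a tail → [1, 6, 20]
Length 3; one witness is 3, 9, 21.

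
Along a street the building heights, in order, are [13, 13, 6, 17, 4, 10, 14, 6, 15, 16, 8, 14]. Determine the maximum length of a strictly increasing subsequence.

5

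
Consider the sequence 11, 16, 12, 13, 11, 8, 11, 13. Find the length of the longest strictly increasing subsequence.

3

Track the smallest tail for each achievable length (strict):
11 → extends → [11]
16 → extends → [11, 16]
12 → replaces 16 → [11, 12]
13 → extends → [11, 12, 13]
11 → already a tail → [11, 12, 13]
8 → replaces 11 → [8, 12, 13]
11 → replaces 12 → [8, 11, 13]
13 → already a tail → [8, 11, 13]
Three tails, so the longest strictly increasing subsequence has length 3 (e.g. 11, 12, 13).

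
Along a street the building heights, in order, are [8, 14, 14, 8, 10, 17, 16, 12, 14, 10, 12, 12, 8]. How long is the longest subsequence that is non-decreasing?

6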